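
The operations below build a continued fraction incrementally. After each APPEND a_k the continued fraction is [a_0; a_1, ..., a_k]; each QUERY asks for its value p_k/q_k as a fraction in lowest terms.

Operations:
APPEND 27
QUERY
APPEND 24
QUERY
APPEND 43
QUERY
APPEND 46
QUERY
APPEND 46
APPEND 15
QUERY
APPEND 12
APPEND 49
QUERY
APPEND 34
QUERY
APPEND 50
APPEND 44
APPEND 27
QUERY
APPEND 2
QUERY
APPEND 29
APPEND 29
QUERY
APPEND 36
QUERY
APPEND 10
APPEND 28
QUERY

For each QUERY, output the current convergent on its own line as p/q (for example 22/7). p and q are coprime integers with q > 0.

APPEND 27: p_0 = 27·1 + 0 = 27, q_0 = 27·0 + 1 = 1 → 27/1
APPEND 24: p_1 = 24·27 + 1 = 649, q_1 = 24·1 + 0 = 24 → 649/24
APPEND 43: p_2 = 43·649 + 27 = 27934, q_2 = 43·24 + 1 = 1033 → 27934/1033
APPEND 46: p_3 = 46·27934 + 649 = 1285613, q_3 = 46·1033 + 24 = 47542 → 1285613/47542
APPEND 46: p_4 = 46·1285613 + 27934 = 59166132, q_4 = 46·47542 + 1033 = 2187965 → 59166132/2187965
APPEND 15: p_5 = 15·59166132 + 1285613 = 888777593, q_5 = 15·2187965 + 47542 = 32867017 → 888777593/32867017
APPEND 12: p_6 = 12·888777593 + 59166132 = 10724497248, q_6 = 12·32867017 + 2187965 = 396592169 → 10724497248/396592169
APPEND 49: p_7 = 49·10724497248 + 888777593 = 526389142745, q_7 = 49·396592169 + 32867017 = 19465883298 → 526389142745/19465883298
APPEND 34: p_8 = 34·526389142745 + 10724497248 = 17907955350578, q_8 = 34·19465883298 + 396592169 = 662236624301 → 17907955350578/662236624301
APPEND 50: p_9 = 50·17907955350578 + 526389142745 = 895924156671645, q_9 = 50·662236624301 + 19465883298 = 33131297098348 → 895924156671645/33131297098348
APPEND 44: p_10 = 44·895924156671645 + 17907955350578 = 39438570848902958, q_10 = 44·33131297098348 + 662236624301 = 1458439308951613 → 39438570848902958/1458439308951613
APPEND 27: p_11 = 27·39438570848902958 + 895924156671645 = 1065737337077051511, q_11 = 27·1458439308951613 + 33131297098348 = 39410992638791899 → 1065737337077051511/39410992638791899
APPEND 2: p_12 = 2·1065737337077051511 + 39438570848902958 = 2170913245003005980, q_12 = 2·39410992638791899 + 1458439308951613 = 80280424586535411 → 2170913245003005980/80280424586535411
APPEND 29: p_13 = 29·2170913245003005980 + 1065737337077051511 = 64022221442164224931, q_13 = 29·80280424586535411 + 39410992638791899 = 2367543305648318818 → 64022221442164224931/2367543305648318818
APPEND 29: p_14 = 29·64022221442164224931 + 2170913245003005980 = 1858815335067765528979, q_14 = 29·2367543305648318818 + 80280424586535411 = 68739036288387781133 → 1858815335067765528979/68739036288387781133
APPEND 36: p_15 = 36·1858815335067765528979 + 64022221442164224931 = 66981374283881723268175, q_15 = 36·68739036288387781133 + 2367543305648318818 = 2476972849687608439606 → 66981374283881723268175/2476972849687608439606
APPEND 10: p_16 = 10·66981374283881723268175 + 1858815335067765528979 = 671672558173884998210729, q_16 = 10·2476972849687608439606 + 68739036288387781133 = 24838467533164472177193 → 671672558173884998210729/24838467533164472177193
APPEND 28: p_17 = 28·671672558173884998210729 + 66981374283881723268175 = 18873813003152661673168587, q_17 = 28·24838467533164472177193 + 2476972849687608439606 = 697954063778292829401010 → 18873813003152661673168587/697954063778292829401010

27/1
649/24
27934/1033
1285613/47542
888777593/32867017
526389142745/19465883298
17907955350578/662236624301
1065737337077051511/39410992638791899
2170913245003005980/80280424586535411
1858815335067765528979/68739036288387781133
66981374283881723268175/2476972849687608439606
18873813003152661673168587/697954063778292829401010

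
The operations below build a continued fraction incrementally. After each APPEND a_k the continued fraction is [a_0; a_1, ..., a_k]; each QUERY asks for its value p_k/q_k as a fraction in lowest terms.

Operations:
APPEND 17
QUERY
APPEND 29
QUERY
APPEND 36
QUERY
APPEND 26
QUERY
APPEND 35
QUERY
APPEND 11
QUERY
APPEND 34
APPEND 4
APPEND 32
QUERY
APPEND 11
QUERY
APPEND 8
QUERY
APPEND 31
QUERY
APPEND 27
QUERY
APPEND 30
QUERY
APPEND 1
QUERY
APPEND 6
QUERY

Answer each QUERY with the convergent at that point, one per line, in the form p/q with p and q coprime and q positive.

APPEND 17: p_0 = 17·1 + 0 = 17, q_0 = 17·0 + 1 = 1 → 17/1
APPEND 29: p_1 = 29·17 + 1 = 494, q_1 = 29·1 + 0 = 29 → 494/29
APPEND 36: p_2 = 36·494 + 17 = 17801, q_2 = 36·29 + 1 = 1045 → 17801/1045
APPEND 26: p_3 = 26·17801 + 494 = 463320, q_3 = 26·1045 + 29 = 27199 → 463320/27199
APPEND 35: p_4 = 35·463320 + 17801 = 16234001, q_4 = 35·27199 + 1045 = 953010 → 16234001/953010
APPEND 11: p_5 = 11·16234001 + 463320 = 179037331, q_5 = 11·953010 + 27199 = 10510309 → 179037331/10510309
APPEND 34: p_6 = 34·179037331 + 16234001 = 6103503255, q_6 = 34·10510309 + 953010 = 358303516 → 6103503255/358303516
APPEND 4: p_7 = 4·6103503255 + 179037331 = 24593050351, q_7 = 4·358303516 + 10510309 = 1443724373 → 24593050351/1443724373
APPEND 32: p_8 = 32·24593050351 + 6103503255 = 793081114487, q_8 = 32·1443724373 + 358303516 = 46557483452 → 793081114487/46557483452
APPEND 11: p_9 = 11·793081114487 + 24593050351 = 8748485309708, q_9 = 11·46557483452 + 1443724373 = 513576042345 → 8748485309708/513576042345
APPEND 8: p_10 = 8·8748485309708 + 793081114487 = 70780963592151, q_10 = 8·513576042345 + 46557483452 = 4155165822212 → 70780963592151/4155165822212
APPEND 31: p_11 = 31·70780963592151 + 8748485309708 = 2202958356666389, q_11 = 31·4155165822212 + 513576042345 = 129323716530917 → 2202958356666389/129323716530917
APPEND 27: p_12 = 27·2202958356666389 + 70780963592151 = 59550656593584654, q_12 = 27·129323716530917 + 4155165822212 = 3495895512156971 → 59550656593584654/3495895512156971
APPEND 30: p_13 = 30·59550656593584654 + 2202958356666389 = 1788722656164206009, q_13 = 30·3495895512156971 + 129323716530917 = 105006189081240047 → 1788722656164206009/105006189081240047
APPEND 1: p_14 = 1·1788722656164206009 + 59550656593584654 = 1848273312757790663, q_14 = 1·105006189081240047 + 3495895512156971 = 108502084593397018 → 1848273312757790663/108502084593397018
APPEND 6: p_15 = 6·1848273312757790663 + 1788722656164206009 = 12878362532710949987, q_15 = 6·108502084593397018 + 105006189081240047 = 756018696641622155 → 12878362532710949987/756018696641622155

17/1
494/29
17801/1045
463320/27199
16234001/953010
179037331/10510309
793081114487/46557483452
8748485309708/513576042345
70780963592151/4155165822212
2202958356666389/129323716530917
59550656593584654/3495895512156971
1788722656164206009/105006189081240047
1848273312757790663/108502084593397018
12878362532710949987/756018696641622155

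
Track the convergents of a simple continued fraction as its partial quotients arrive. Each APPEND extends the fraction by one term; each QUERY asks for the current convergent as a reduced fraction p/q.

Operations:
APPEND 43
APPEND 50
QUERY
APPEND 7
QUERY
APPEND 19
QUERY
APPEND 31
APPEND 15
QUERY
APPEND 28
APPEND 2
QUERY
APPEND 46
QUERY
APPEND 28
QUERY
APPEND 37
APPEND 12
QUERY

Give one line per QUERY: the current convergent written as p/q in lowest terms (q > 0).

2151/50
15100/351
289051/6719
134924266/3136319
7708634524/179187463
358384043233/8330648870
10042461845048/233437355823
4473196129565156/103979591127675

APPEND 43: p_0 = 43·1 + 0 = 43, q_0 = 43·0 + 1 = 1 → 43/1
APPEND 50: p_1 = 50·43 + 1 = 2151, q_1 = 50·1 + 0 = 50 → 2151/50
APPEND 7: p_2 = 7·2151 + 43 = 15100, q_2 = 7·50 + 1 = 351 → 15100/351
APPEND 19: p_3 = 19·15100 + 2151 = 289051, q_3 = 19·351 + 50 = 6719 → 289051/6719
APPEND 31: p_4 = 31·289051 + 15100 = 8975681, q_4 = 31·6719 + 351 = 208640 → 8975681/208640
APPEND 15: p_5 = 15·8975681 + 289051 = 134924266, q_5 = 15·208640 + 6719 = 3136319 → 134924266/3136319
APPEND 28: p_6 = 28·134924266 + 8975681 = 3786855129, q_6 = 28·3136319 + 208640 = 88025572 → 3786855129/88025572
APPEND 2: p_7 = 2·3786855129 + 134924266 = 7708634524, q_7 = 2·88025572 + 3136319 = 179187463 → 7708634524/179187463
APPEND 46: p_8 = 46·7708634524 + 3786855129 = 358384043233, q_8 = 46·179187463 + 88025572 = 8330648870 → 358384043233/8330648870
APPEND 28: p_9 = 28·358384043233 + 7708634524 = 10042461845048, q_9 = 28·8330648870 + 179187463 = 233437355823 → 10042461845048/233437355823
APPEND 37: p_10 = 37·10042461845048 + 358384043233 = 371929472310009, q_10 = 37·233437355823 + 8330648870 = 8645512814321 → 371929472310009/8645512814321
APPEND 12: p_11 = 12·371929472310009 + 10042461845048 = 4473196129565156, q_11 = 12·8645512814321 + 233437355823 = 103979591127675 → 4473196129565156/103979591127675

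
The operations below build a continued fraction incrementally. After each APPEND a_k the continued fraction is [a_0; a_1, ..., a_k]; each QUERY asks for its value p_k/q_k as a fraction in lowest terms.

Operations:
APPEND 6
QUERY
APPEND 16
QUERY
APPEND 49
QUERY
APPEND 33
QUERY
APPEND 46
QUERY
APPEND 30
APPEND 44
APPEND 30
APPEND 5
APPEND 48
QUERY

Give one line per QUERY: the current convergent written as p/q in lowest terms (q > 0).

6/1
97/16
4759/785
157144/25921
7233383/1193151
69646123475356/11488171146301

APPEND 6: p_0 = 6·1 + 0 = 6, q_0 = 6·0 + 1 = 1 → 6/1
APPEND 16: p_1 = 16·6 + 1 = 97, q_1 = 16·1 + 0 = 16 → 97/16
APPEND 49: p_2 = 49·97 + 6 = 4759, q_2 = 49·16 + 1 = 785 → 4759/785
APPEND 33: p_3 = 33·4759 + 97 = 157144, q_3 = 33·785 + 16 = 25921 → 157144/25921
APPEND 46: p_4 = 46·157144 + 4759 = 7233383, q_4 = 46·25921 + 785 = 1193151 → 7233383/1193151
APPEND 30: p_5 = 30·7233383 + 157144 = 217158634, q_5 = 30·1193151 + 25921 = 35820451 → 217158634/35820451
APPEND 44: p_6 = 44·217158634 + 7233383 = 9562213279, q_6 = 44·35820451 + 1193151 = 1577292995 → 9562213279/1577292995
APPEND 30: p_7 = 30·9562213279 + 217158634 = 287083557004, q_7 = 30·1577292995 + 35820451 = 47354610301 → 287083557004/47354610301
APPEND 5: p_8 = 5·287083557004 + 9562213279 = 1444979998299, q_8 = 5·47354610301 + 1577292995 = 238350344500 → 1444979998299/238350344500
APPEND 48: p_9 = 48·1444979998299 + 287083557004 = 69646123475356, q_9 = 48·238350344500 + 47354610301 = 11488171146301 → 69646123475356/11488171146301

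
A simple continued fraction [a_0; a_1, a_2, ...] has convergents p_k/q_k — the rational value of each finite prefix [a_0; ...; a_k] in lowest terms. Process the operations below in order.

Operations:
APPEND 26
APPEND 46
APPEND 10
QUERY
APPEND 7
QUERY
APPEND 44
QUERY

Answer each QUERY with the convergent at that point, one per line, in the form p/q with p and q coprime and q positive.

APPEND 26: p_0 = 26·1 + 0 = 26, q_0 = 26·0 + 1 = 1 → 26/1
APPEND 46: p_1 = 46·26 + 1 = 1197, q_1 = 46·1 + 0 = 46 → 1197/46
APPEND 10: p_2 = 10·1197 + 26 = 11996, q_2 = 10·46 + 1 = 461 → 11996/461
APPEND 7: p_3 = 7·11996 + 1197 = 85169, q_3 = 7·461 + 46 = 3273 → 85169/3273
APPEND 44: p_4 = 44·85169 + 11996 = 3759432, q_4 = 44·3273 + 461 = 144473 → 3759432/144473

11996/461
85169/3273
3759432/144473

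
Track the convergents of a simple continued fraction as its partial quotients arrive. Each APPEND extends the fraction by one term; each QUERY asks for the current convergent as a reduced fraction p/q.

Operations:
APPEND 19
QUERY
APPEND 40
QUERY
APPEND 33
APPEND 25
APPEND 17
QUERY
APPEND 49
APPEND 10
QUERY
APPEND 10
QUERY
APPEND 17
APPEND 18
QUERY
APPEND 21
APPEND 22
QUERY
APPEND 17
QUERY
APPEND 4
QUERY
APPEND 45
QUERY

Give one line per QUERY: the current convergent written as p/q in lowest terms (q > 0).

19/1
761/40
10719169/563426
5269402589/276972816
53219894232/2797369099
16433356775826/863777824081
7628664354507164/400981441994481
130033304526518667/6834871680459377
527761882460581832/27740468163831989
23879318015252701107/1255155939052898882

APPEND 19: p_0 = 19·1 + 0 = 19, q_0 = 19·0 + 1 = 1 → 19/1
APPEND 40: p_1 = 40·19 + 1 = 761, q_1 = 40·1 + 0 = 40 → 761/40
APPEND 33: p_2 = 33·761 + 19 = 25132, q_2 = 33·40 + 1 = 1321 → 25132/1321
APPEND 25: p_3 = 25·25132 + 761 = 629061, q_3 = 25·1321 + 40 = 33065 → 629061/33065
APPEND 17: p_4 = 17·629061 + 25132 = 10719169, q_4 = 17·33065 + 1321 = 563426 → 10719169/563426
APPEND 49: p_5 = 49·10719169 + 629061 = 525868342, q_5 = 49·563426 + 33065 = 27640939 → 525868342/27640939
APPEND 10: p_6 = 10·525868342 + 10719169 = 5269402589, q_6 = 10·27640939 + 563426 = 276972816 → 5269402589/276972816
APPEND 10: p_7 = 10·5269402589 + 525868342 = 53219894232, q_7 = 10·276972816 + 27640939 = 2797369099 → 53219894232/2797369099
APPEND 17: p_8 = 17·53219894232 + 5269402589 = 910007604533, q_8 = 17·2797369099 + 276972816 = 47832247499 → 910007604533/47832247499
APPEND 18: p_9 = 18·910007604533 + 53219894232 = 16433356775826, q_9 = 18·47832247499 + 2797369099 = 863777824081 → 16433356775826/863777824081
APPEND 21: p_10 = 21·16433356775826 + 910007604533 = 346010499896879, q_10 = 21·863777824081 + 47832247499 = 18187166553200 → 346010499896879/18187166553200
APPEND 22: p_11 = 22·346010499896879 + 16433356775826 = 7628664354507164, q_11 = 22·18187166553200 + 863777824081 = 400981441994481 → 7628664354507164/400981441994481
APPEND 17: p_12 = 17·7628664354507164 + 346010499896879 = 130033304526518667, q_12 = 17·400981441994481 + 18187166553200 = 6834871680459377 → 130033304526518667/6834871680459377
APPEND 4: p_13 = 4·130033304526518667 + 7628664354507164 = 527761882460581832, q_13 = 4·6834871680459377 + 400981441994481 = 27740468163831989 → 527761882460581832/27740468163831989
APPEND 45: p_14 = 45·527761882460581832 + 130033304526518667 = 23879318015252701107, q_14 = 45·27740468163831989 + 6834871680459377 = 1255155939052898882 → 23879318015252701107/1255155939052898882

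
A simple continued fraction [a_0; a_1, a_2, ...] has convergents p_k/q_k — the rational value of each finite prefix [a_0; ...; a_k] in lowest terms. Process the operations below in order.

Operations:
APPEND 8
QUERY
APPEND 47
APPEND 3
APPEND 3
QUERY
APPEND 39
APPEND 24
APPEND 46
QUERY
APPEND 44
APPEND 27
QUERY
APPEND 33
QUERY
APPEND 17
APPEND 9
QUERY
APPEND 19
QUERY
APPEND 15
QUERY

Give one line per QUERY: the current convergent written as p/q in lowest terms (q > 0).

8/1
3794/473
164935549/20562603
196205090239/24460993410
6482028724357/808117983671
999998269363129/124670318426024
19110357811303759/2382498516810273
287655365438919514/35862148070580119

APPEND 8: p_0 = 8·1 + 0 = 8, q_0 = 8·0 + 1 = 1 → 8/1
APPEND 47: p_1 = 47·8 + 1 = 377, q_1 = 47·1 + 0 = 47 → 377/47
APPEND 3: p_2 = 3·377 + 8 = 1139, q_2 = 3·47 + 1 = 142 → 1139/142
APPEND 3: p_3 = 3·1139 + 377 = 3794, q_3 = 3·142 + 47 = 473 → 3794/473
APPEND 39: p_4 = 39·3794 + 1139 = 149105, q_4 = 39·473 + 142 = 18589 → 149105/18589
APPEND 24: p_5 = 24·149105 + 3794 = 3582314, q_5 = 24·18589 + 473 = 446609 → 3582314/446609
APPEND 46: p_6 = 46·3582314 + 149105 = 164935549, q_6 = 46·446609 + 18589 = 20562603 → 164935549/20562603
APPEND 44: p_7 = 44·164935549 + 3582314 = 7260746470, q_7 = 44·20562603 + 446609 = 905201141 → 7260746470/905201141
APPEND 27: p_8 = 27·7260746470 + 164935549 = 196205090239, q_8 = 27·905201141 + 20562603 = 24460993410 → 196205090239/24460993410
APPEND 33: p_9 = 33·196205090239 + 7260746470 = 6482028724357, q_9 = 33·24460993410 + 905201141 = 808117983671 → 6482028724357/808117983671
APPEND 17: p_10 = 17·6482028724357 + 196205090239 = 110390693404308, q_10 = 17·808117983671 + 24460993410 = 13762466715817 → 110390693404308/13762466715817
APPEND 9: p_11 = 9·110390693404308 + 6482028724357 = 999998269363129, q_11 = 9·13762466715817 + 808117983671 = 124670318426024 → 999998269363129/124670318426024
APPEND 19: p_12 = 19·999998269363129 + 110390693404308 = 19110357811303759, q_12 = 19·124670318426024 + 13762466715817 = 2382498516810273 → 19110357811303759/2382498516810273
APPEND 15: p_13 = 15·19110357811303759 + 999998269363129 = 287655365438919514, q_13 = 15·2382498516810273 + 124670318426024 = 35862148070580119 → 287655365438919514/35862148070580119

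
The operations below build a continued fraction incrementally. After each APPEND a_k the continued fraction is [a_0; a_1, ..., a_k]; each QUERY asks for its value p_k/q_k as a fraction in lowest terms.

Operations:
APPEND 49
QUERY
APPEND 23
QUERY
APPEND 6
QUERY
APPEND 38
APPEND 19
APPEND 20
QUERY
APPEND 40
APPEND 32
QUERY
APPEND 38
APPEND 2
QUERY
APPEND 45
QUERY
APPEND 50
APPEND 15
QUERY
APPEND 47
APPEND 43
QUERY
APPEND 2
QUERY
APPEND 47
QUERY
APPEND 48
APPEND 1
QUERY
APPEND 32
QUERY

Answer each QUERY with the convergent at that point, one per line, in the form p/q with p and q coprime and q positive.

49/1
1128/23
6817/139
99262634/2023985
127313838090/2595954673
9811116443896/200050630489
446342141278223/9101005709913
335350114846603913/6837856047601998
679037989701588379064/13845720692704663933
1373859761719147497085/28013275869982747911
65250446790501520742059/1330469686581893815750
3198645752496293663857976/65221027918382779719661
105490059385587189386571149/2150963451620049836933063

APPEND 49: p_0 = 49·1 + 0 = 49, q_0 = 49·0 + 1 = 1 → 49/1
APPEND 23: p_1 = 23·49 + 1 = 1128, q_1 = 23·1 + 0 = 23 → 1128/23
APPEND 6: p_2 = 6·1128 + 49 = 6817, q_2 = 6·23 + 1 = 139 → 6817/139
APPEND 38: p_3 = 38·6817 + 1128 = 260174, q_3 = 38·139 + 23 = 5305 → 260174/5305
APPEND 19: p_4 = 19·260174 + 6817 = 4950123, q_4 = 19·5305 + 139 = 100934 → 4950123/100934
APPEND 20: p_5 = 20·4950123 + 260174 = 99262634, q_5 = 20·100934 + 5305 = 2023985 → 99262634/2023985
APPEND 40: p_6 = 40·99262634 + 4950123 = 3975455483, q_6 = 40·2023985 + 100934 = 81060334 → 3975455483/81060334
APPEND 32: p_7 = 32·3975455483 + 99262634 = 127313838090, q_7 = 32·81060334 + 2023985 = 2595954673 → 127313838090/2595954673
APPEND 38: p_8 = 38·127313838090 + 3975455483 = 4841901302903, q_8 = 38·2595954673 + 81060334 = 98727337908 → 4841901302903/98727337908
APPEND 2: p_9 = 2·4841901302903 + 127313838090 = 9811116443896, q_9 = 2·98727337908 + 2595954673 = 200050630489 → 9811116443896/200050630489
APPEND 45: p_10 = 45·9811116443896 + 4841901302903 = 446342141278223, q_10 = 45·200050630489 + 98727337908 = 9101005709913 → 446342141278223/9101005709913
APPEND 50: p_11 = 50·446342141278223 + 9811116443896 = 22326918180355046, q_11 = 50·9101005709913 + 200050630489 = 455250336126139 → 22326918180355046/455250336126139
APPEND 15: p_12 = 15·22326918180355046 + 446342141278223 = 335350114846603913, q_12 = 15·455250336126139 + 9101005709913 = 6837856047601998 → 335350114846603913/6837856047601998
APPEND 47: p_13 = 47·335350114846603913 + 22326918180355046 = 15783782315970738957, q_13 = 47·6837856047601998 + 455250336126139 = 321834484573420045 → 15783782315970738957/321834484573420045
APPEND 43: p_14 = 43·15783782315970738957 + 335350114846603913 = 679037989701588379064, q_14 = 43·321834484573420045 + 6837856047601998 = 13845720692704663933 → 679037989701588379064/13845720692704663933
APPEND 2: p_15 = 2·679037989701588379064 + 15783782315970738957 = 1373859761719147497085, q_15 = 2·13845720692704663933 + 321834484573420045 = 28013275869982747911 → 1373859761719147497085/28013275869982747911
APPEND 47: p_16 = 47·1373859761719147497085 + 679037989701588379064 = 65250446790501520742059, q_16 = 47·28013275869982747911 + 13845720692704663933 = 1330469686581893815750 → 65250446790501520742059/1330469686581893815750
APPEND 48: p_17 = 48·65250446790501520742059 + 1373859761719147497085 = 3133395305705792143115917, q_17 = 48·1330469686581893815750 + 28013275869982747911 = 63890558231800885903911 → 3133395305705792143115917/63890558231800885903911
APPEND 1: p_18 = 1·3133395305705792143115917 + 65250446790501520742059 = 3198645752496293663857976, q_18 = 1·63890558231800885903911 + 1330469686581893815750 = 65221027918382779719661 → 3198645752496293663857976/65221027918382779719661
APPEND 32: p_19 = 32·3198645752496293663857976 + 3133395305705792143115917 = 105490059385587189386571149, q_19 = 32·65221027918382779719661 + 63890558231800885903911 = 2150963451620049836933063 → 105490059385587189386571149/2150963451620049836933063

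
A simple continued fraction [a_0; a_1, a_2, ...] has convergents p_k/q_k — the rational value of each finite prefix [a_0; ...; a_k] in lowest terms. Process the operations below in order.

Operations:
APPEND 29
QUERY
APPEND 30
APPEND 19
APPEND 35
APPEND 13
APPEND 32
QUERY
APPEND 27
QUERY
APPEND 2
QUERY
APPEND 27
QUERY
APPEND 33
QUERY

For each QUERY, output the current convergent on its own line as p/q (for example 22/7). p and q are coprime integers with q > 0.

APPEND 29: p_0 = 29·1 + 0 = 29, q_0 = 29·0 + 1 = 1 → 29/1
APPEND 30: p_1 = 30·29 + 1 = 871, q_1 = 30·1 + 0 = 30 → 871/30
APPEND 19: p_2 = 19·871 + 29 = 16578, q_2 = 19·30 + 1 = 571 → 16578/571
APPEND 35: p_3 = 35·16578 + 871 = 581101, q_3 = 35·571 + 30 = 20015 → 581101/20015
APPEND 13: p_4 = 13·581101 + 16578 = 7570891, q_4 = 13·20015 + 571 = 260766 → 7570891/260766
APPEND 32: p_5 = 32·7570891 + 581101 = 242849613, q_5 = 32·260766 + 20015 = 8364527 → 242849613/8364527
APPEND 27: p_6 = 27·242849613 + 7570891 = 6564510442, q_6 = 27·8364527 + 260766 = 226102995 → 6564510442/226102995
APPEND 2: p_7 = 2·6564510442 + 242849613 = 13371870497, q_7 = 2·226102995 + 8364527 = 460570517 → 13371870497/460570517
APPEND 27: p_8 = 27·13371870497 + 6564510442 = 367605013861, q_8 = 27·460570517 + 226102995 = 12661506954 → 367605013861/12661506954
APPEND 33: p_9 = 33·367605013861 + 13371870497 = 12144337327910, q_9 = 33·12661506954 + 460570517 = 418290299999 → 12144337327910/418290299999

29/1
242849613/8364527
6564510442/226102995
13371870497/460570517
367605013861/12661506954
12144337327910/418290299999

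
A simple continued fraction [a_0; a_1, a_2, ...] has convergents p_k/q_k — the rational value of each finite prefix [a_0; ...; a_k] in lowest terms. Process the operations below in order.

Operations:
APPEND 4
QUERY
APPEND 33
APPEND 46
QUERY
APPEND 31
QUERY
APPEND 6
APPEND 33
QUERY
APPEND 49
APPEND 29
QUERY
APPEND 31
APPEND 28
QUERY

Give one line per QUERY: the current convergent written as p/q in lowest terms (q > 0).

4/1
6122/1519
189915/47122
37995111/9427405
54062270590/13414013189
47032274512138/11669719819929

APPEND 4: p_0 = 4·1 + 0 = 4, q_0 = 4·0 + 1 = 1 → 4/1
APPEND 33: p_1 = 33·4 + 1 = 133, q_1 = 33·1 + 0 = 33 → 133/33
APPEND 46: p_2 = 46·133 + 4 = 6122, q_2 = 46·33 + 1 = 1519 → 6122/1519
APPEND 31: p_3 = 31·6122 + 133 = 189915, q_3 = 31·1519 + 33 = 47122 → 189915/47122
APPEND 6: p_4 = 6·189915 + 6122 = 1145612, q_4 = 6·47122 + 1519 = 284251 → 1145612/284251
APPEND 33: p_5 = 33·1145612 + 189915 = 37995111, q_5 = 33·284251 + 47122 = 9427405 → 37995111/9427405
APPEND 49: p_6 = 49·37995111 + 1145612 = 1862906051, q_6 = 49·9427405 + 284251 = 462227096 → 1862906051/462227096
APPEND 29: p_7 = 29·1862906051 + 37995111 = 54062270590, q_7 = 29·462227096 + 9427405 = 13414013189 → 54062270590/13414013189
APPEND 31: p_8 = 31·54062270590 + 1862906051 = 1677793294341, q_8 = 31·13414013189 + 462227096 = 416296635955 → 1677793294341/416296635955
APPEND 28: p_9 = 28·1677793294341 + 54062270590 = 47032274512138, q_9 = 28·416296635955 + 13414013189 = 11669719819929 → 47032274512138/11669719819929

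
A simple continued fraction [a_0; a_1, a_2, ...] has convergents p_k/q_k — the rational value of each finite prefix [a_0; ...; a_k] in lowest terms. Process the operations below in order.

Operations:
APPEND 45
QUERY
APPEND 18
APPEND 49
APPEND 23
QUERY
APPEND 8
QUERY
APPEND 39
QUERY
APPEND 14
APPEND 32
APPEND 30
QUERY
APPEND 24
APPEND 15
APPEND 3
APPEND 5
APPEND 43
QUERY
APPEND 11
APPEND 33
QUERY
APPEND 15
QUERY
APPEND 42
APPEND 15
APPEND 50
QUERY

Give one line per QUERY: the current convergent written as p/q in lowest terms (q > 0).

APPEND 45: p_0 = 45·1 + 0 = 45, q_0 = 45·0 + 1 = 1 → 45/1
APPEND 18: p_1 = 18·45 + 1 = 811, q_1 = 18·1 + 0 = 18 → 811/18
APPEND 49: p_2 = 49·811 + 45 = 39784, q_2 = 49·18 + 1 = 883 → 39784/883
APPEND 23: p_3 = 23·39784 + 811 = 915843, q_3 = 23·883 + 18 = 20327 → 915843/20327
APPEND 8: p_4 = 8·915843 + 39784 = 7366528, q_4 = 8·20327 + 883 = 163499 → 7366528/163499
APPEND 39: p_5 = 39·7366528 + 915843 = 288210435, q_5 = 39·163499 + 20327 = 6396788 → 288210435/6396788
APPEND 14: p_6 = 14·288210435 + 7366528 = 4042312618, q_6 = 14·6396788 + 163499 = 89718531 → 4042312618/89718531
APPEND 32: p_7 = 32·4042312618 + 288210435 = 129642214211, q_7 = 32·89718531 + 6396788 = 2877389780 → 129642214211/2877389780
APPEND 30: p_8 = 30·129642214211 + 4042312618 = 3893308738948, q_8 = 30·2877389780 + 89718531 = 86411411931 → 3893308738948/86411411931
APPEND 24: p_9 = 24·3893308738948 + 129642214211 = 93569051948963, q_9 = 24·86411411931 + 2877389780 = 2076751276124 → 93569051948963/2076751276124
APPEND 15: p_10 = 15·93569051948963 + 3893308738948 = 1407429087973393, q_10 = 15·2076751276124 + 86411411931 = 31237680553791 → 1407429087973393/31237680553791
APPEND 3: p_11 = 3·1407429087973393 + 93569051948963 = 4315856315869142, q_11 = 3·31237680553791 + 2076751276124 = 95789792937497 → 4315856315869142/95789792937497
APPEND 5: p_12 = 5·4315856315869142 + 1407429087973393 = 22986710667319103, q_12 = 5·95789792937497 + 31237680553791 = 510186645241276 → 22986710667319103/510186645241276
APPEND 43: p_13 = 43·22986710667319103 + 4315856315869142 = 992744415010590571, q_13 = 43·510186645241276 + 95789792937497 = 22033815538312365 → 992744415010590571/22033815538312365
APPEND 11: p_14 = 11·992744415010590571 + 22986710667319103 = 10943175275783815384, q_14 = 11·22033815538312365 + 510186645241276 = 242882157566677291 → 10943175275783815384/242882157566677291
APPEND 33: p_15 = 33·10943175275783815384 + 992744415010590571 = 362117528515876498243, q_15 = 33·242882157566677291 + 22033815538312365 = 8037145015238662968 → 362117528515876498243/8037145015238662968
APPEND 15: p_16 = 15·362117528515876498243 + 10943175275783815384 = 5442706103013931289029, q_16 = 15·8037145015238662968 + 242882157566677291 = 120800057386146621811 → 5442706103013931289029/120800057386146621811
APPEND 42: p_17 = 42·5442706103013931289029 + 362117528515876498243 = 228955773855100990637461, q_17 = 42·120800057386146621811 + 8037145015238662968 = 5081639555233396779030 → 228955773855100990637461/5081639555233396779030
APPEND 15: p_18 = 15·228955773855100990637461 + 5442706103013931289029 = 3439779313929528790850944, q_18 = 15·5081639555233396779030 + 120800057386146621811 = 76345393385887098307261 → 3439779313929528790850944/76345393385887098307261
APPEND 50: p_19 = 50·3439779313929528790850944 + 228955773855100990637461 = 172217921470331540533184661, q_19 = 50·76345393385887098307261 + 5081639555233396779030 = 3822351308849588312142080 → 172217921470331540533184661/3822351308849588312142080

45/1
915843/20327
7366528/163499
288210435/6396788
3893308738948/86411411931
992744415010590571/22033815538312365
362117528515876498243/8037145015238662968
5442706103013931289029/120800057386146621811
172217921470331540533184661/3822351308849588312142080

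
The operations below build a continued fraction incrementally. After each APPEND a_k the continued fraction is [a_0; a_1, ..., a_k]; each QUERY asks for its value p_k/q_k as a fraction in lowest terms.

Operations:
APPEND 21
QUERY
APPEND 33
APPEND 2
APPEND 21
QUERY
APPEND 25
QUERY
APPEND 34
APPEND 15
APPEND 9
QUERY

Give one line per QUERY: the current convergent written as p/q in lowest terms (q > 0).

21/1
30283/1440
758484/36067
3518174860/167294251

APPEND 21: p_0 = 21·1 + 0 = 21, q_0 = 21·0 + 1 = 1 → 21/1
APPEND 33: p_1 = 33·21 + 1 = 694, q_1 = 33·1 + 0 = 33 → 694/33
APPEND 2: p_2 = 2·694 + 21 = 1409, q_2 = 2·33 + 1 = 67 → 1409/67
APPEND 21: p_3 = 21·1409 + 694 = 30283, q_3 = 21·67 + 33 = 1440 → 30283/1440
APPEND 25: p_4 = 25·30283 + 1409 = 758484, q_4 = 25·1440 + 67 = 36067 → 758484/36067
APPEND 34: p_5 = 34·758484 + 30283 = 25818739, q_5 = 34·36067 + 1440 = 1227718 → 25818739/1227718
APPEND 15: p_6 = 15·25818739 + 758484 = 388039569, q_6 = 15·1227718 + 36067 = 18451837 → 388039569/18451837
APPEND 9: p_7 = 9·388039569 + 25818739 = 3518174860, q_7 = 9·18451837 + 1227718 = 167294251 → 3518174860/167294251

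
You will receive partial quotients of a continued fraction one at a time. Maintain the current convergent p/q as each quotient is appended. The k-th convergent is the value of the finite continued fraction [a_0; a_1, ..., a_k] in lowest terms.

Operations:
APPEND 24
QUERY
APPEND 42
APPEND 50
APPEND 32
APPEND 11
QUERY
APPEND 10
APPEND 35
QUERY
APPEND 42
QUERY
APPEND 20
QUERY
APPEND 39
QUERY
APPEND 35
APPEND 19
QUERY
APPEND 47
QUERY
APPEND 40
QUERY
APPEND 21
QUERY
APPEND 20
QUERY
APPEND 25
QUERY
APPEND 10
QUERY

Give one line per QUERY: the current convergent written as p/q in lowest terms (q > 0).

24/1
17828421/742115
6314341966/262836955
265382262959/11046640534
5313959601146/221195647635
207509806707653/8637676898299
138302496499718672/5756895531572199
6507485492681146585/270876629870981453
260437722203745582072/10840822090370830319
5475699651771338370097/227928140527658418152
109774430757630512984012/4569403632643539193359
2749836468592534162970397/114463018956616138252127
27608139116682972142687982/1149199593198804921714629

APPEND 24: p_0 = 24·1 + 0 = 24, q_0 = 24·0 + 1 = 1 → 24/1
APPEND 42: p_1 = 42·24 + 1 = 1009, q_1 = 42·1 + 0 = 42 → 1009/42
APPEND 50: p_2 = 50·1009 + 24 = 50474, q_2 = 50·42 + 1 = 2101 → 50474/2101
APPEND 32: p_3 = 32·50474 + 1009 = 1616177, q_3 = 32·2101 + 42 = 67274 → 1616177/67274
APPEND 11: p_4 = 11·1616177 + 50474 = 17828421, q_4 = 11·67274 + 2101 = 742115 → 17828421/742115
APPEND 10: p_5 = 10·17828421 + 1616177 = 179900387, q_5 = 10·742115 + 67274 = 7488424 → 179900387/7488424
APPEND 35: p_6 = 35·179900387 + 17828421 = 6314341966, q_6 = 35·7488424 + 742115 = 262836955 → 6314341966/262836955
APPEND 42: p_7 = 42·6314341966 + 179900387 = 265382262959, q_7 = 42·262836955 + 7488424 = 11046640534 → 265382262959/11046640534
APPEND 20: p_8 = 20·265382262959 + 6314341966 = 5313959601146, q_8 = 20·11046640534 + 262836955 = 221195647635 → 5313959601146/221195647635
APPEND 39: p_9 = 39·5313959601146 + 265382262959 = 207509806707653, q_9 = 39·221195647635 + 11046640534 = 8637676898299 → 207509806707653/8637676898299
APPEND 35: p_10 = 35·207509806707653 + 5313959601146 = 7268157194369001, q_10 = 35·8637676898299 + 221195647635 = 302539887088100 → 7268157194369001/302539887088100
APPEND 19: p_11 = 19·7268157194369001 + 207509806707653 = 138302496499718672, q_11 = 19·302539887088100 + 8637676898299 = 5756895531572199 → 138302496499718672/5756895531572199
APPEND 47: p_12 = 47·138302496499718672 + 7268157194369001 = 6507485492681146585, q_12 = 47·5756895531572199 + 302539887088100 = 270876629870981453 → 6507485492681146585/270876629870981453
APPEND 40: p_13 = 40·6507485492681146585 + 138302496499718672 = 260437722203745582072, q_13 = 40·270876629870981453 + 5756895531572199 = 10840822090370830319 → 260437722203745582072/10840822090370830319
APPEND 21: p_14 = 21·260437722203745582072 + 6507485492681146585 = 5475699651771338370097, q_14 = 21·10840822090370830319 + 270876629870981453 = 227928140527658418152 → 5475699651771338370097/227928140527658418152
APPEND 20: p_15 = 20·5475699651771338370097 + 260437722203745582072 = 109774430757630512984012, q_15 = 20·227928140527658418152 + 10840822090370830319 = 4569403632643539193359 → 109774430757630512984012/4569403632643539193359
APPEND 25: p_16 = 25·109774430757630512984012 + 5475699651771338370097 = 2749836468592534162970397, q_16 = 25·4569403632643539193359 + 227928140527658418152 = 114463018956616138252127 → 2749836468592534162970397/114463018956616138252127
APPEND 10: p_17 = 10·2749836468592534162970397 + 109774430757630512984012 = 27608139116682972142687982, q_17 = 10·114463018956616138252127 + 4569403632643539193359 = 1149199593198804921714629 → 27608139116682972142687982/1149199593198804921714629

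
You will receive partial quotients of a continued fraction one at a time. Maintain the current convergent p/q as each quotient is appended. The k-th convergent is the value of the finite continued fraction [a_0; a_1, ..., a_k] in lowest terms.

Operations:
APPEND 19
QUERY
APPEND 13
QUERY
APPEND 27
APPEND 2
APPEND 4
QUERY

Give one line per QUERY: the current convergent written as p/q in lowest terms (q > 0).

19/1
248/13
61427/3220

APPEND 19: p_0 = 19·1 + 0 = 19, q_0 = 19·0 + 1 = 1 → 19/1
APPEND 13: p_1 = 13·19 + 1 = 248, q_1 = 13·1 + 0 = 13 → 248/13
APPEND 27: p_2 = 27·248 + 19 = 6715, q_2 = 27·13 + 1 = 352 → 6715/352
APPEND 2: p_3 = 2·6715 + 248 = 13678, q_3 = 2·352 + 13 = 717 → 13678/717
APPEND 4: p_4 = 4·13678 + 6715 = 61427, q_4 = 4·717 + 352 = 3220 → 61427/3220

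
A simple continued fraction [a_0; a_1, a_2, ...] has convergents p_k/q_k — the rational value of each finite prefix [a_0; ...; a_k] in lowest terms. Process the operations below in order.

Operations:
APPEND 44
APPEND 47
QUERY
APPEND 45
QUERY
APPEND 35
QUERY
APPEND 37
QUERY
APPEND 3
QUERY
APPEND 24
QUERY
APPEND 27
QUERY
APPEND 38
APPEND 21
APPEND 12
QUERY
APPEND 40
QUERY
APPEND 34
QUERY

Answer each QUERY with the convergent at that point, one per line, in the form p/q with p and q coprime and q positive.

2069/47
93149/2116
3262284/74107
120797657/2744075
365655255/8306332
8896523777/202096043
240571797234/5464899493
2317994940690065/52656252818497
92912201320591883/2110620811451690
3161332839840814087/71813763842175957

APPEND 44: p_0 = 44·1 + 0 = 44, q_0 = 44·0 + 1 = 1 → 44/1
APPEND 47: p_1 = 47·44 + 1 = 2069, q_1 = 47·1 + 0 = 47 → 2069/47
APPEND 45: p_2 = 45·2069 + 44 = 93149, q_2 = 45·47 + 1 = 2116 → 93149/2116
APPEND 35: p_3 = 35·93149 + 2069 = 3262284, q_3 = 35·2116 + 47 = 74107 → 3262284/74107
APPEND 37: p_4 = 37·3262284 + 93149 = 120797657, q_4 = 37·74107 + 2116 = 2744075 → 120797657/2744075
APPEND 3: p_5 = 3·120797657 + 3262284 = 365655255, q_5 = 3·2744075 + 74107 = 8306332 → 365655255/8306332
APPEND 24: p_6 = 24·365655255 + 120797657 = 8896523777, q_6 = 24·8306332 + 2744075 = 202096043 → 8896523777/202096043
APPEND 27: p_7 = 27·8896523777 + 365655255 = 240571797234, q_7 = 27·202096043 + 8306332 = 5464899493 → 240571797234/5464899493
APPEND 38: p_8 = 38·240571797234 + 8896523777 = 9150624818669, q_8 = 38·5464899493 + 202096043 = 207868276777 → 9150624818669/207868276777
APPEND 21: p_9 = 21·9150624818669 + 240571797234 = 192403692989283, q_9 = 21·207868276777 + 5464899493 = 4370698711810 → 192403692989283/4370698711810
APPEND 12: p_10 = 12·192403692989283 + 9150624818669 = 2317994940690065, q_10 = 12·4370698711810 + 207868276777 = 52656252818497 → 2317994940690065/52656252818497
APPEND 40: p_11 = 40·2317994940690065 + 192403692989283 = 92912201320591883, q_11 = 40·52656252818497 + 4370698711810 = 2110620811451690 → 92912201320591883/2110620811451690
APPEND 34: p_12 = 34·92912201320591883 + 2317994940690065 = 3161332839840814087, q_12 = 34·2110620811451690 + 52656252818497 = 71813763842175957 → 3161332839840814087/71813763842175957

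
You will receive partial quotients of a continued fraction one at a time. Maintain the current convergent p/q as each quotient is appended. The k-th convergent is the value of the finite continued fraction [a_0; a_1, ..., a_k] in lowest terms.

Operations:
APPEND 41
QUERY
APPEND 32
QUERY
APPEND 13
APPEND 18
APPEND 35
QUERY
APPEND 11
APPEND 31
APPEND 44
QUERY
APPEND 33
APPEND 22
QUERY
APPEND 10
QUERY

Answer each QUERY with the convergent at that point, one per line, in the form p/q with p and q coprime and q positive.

41/1
1313/32
10842365/264247
163697359480/3989584943
119089769234046/2902421588905
1196303422880213/29155962798321

APPEND 41: p_0 = 41·1 + 0 = 41, q_0 = 41·0 + 1 = 1 → 41/1
APPEND 32: p_1 = 32·41 + 1 = 1313, q_1 = 32·1 + 0 = 32 → 1313/32
APPEND 13: p_2 = 13·1313 + 41 = 17110, q_2 = 13·32 + 1 = 417 → 17110/417
APPEND 18: p_3 = 18·17110 + 1313 = 309293, q_3 = 18·417 + 32 = 7538 → 309293/7538
APPEND 35: p_4 = 35·309293 + 17110 = 10842365, q_4 = 35·7538 + 417 = 264247 → 10842365/264247
APPEND 11: p_5 = 11·10842365 + 309293 = 119575308, q_5 = 11·264247 + 7538 = 2914255 → 119575308/2914255
APPEND 31: p_6 = 31·119575308 + 10842365 = 3717676913, q_6 = 31·2914255 + 264247 = 90606152 → 3717676913/90606152
APPEND 44: p_7 = 44·3717676913 + 119575308 = 163697359480, q_7 = 44·90606152 + 2914255 = 3989584943 → 163697359480/3989584943
APPEND 33: p_8 = 33·163697359480 + 3717676913 = 5405730539753, q_8 = 33·3989584943 + 90606152 = 131746909271 → 5405730539753/131746909271
APPEND 22: p_9 = 22·5405730539753 + 163697359480 = 119089769234046, q_9 = 22·131746909271 + 3989584943 = 2902421588905 → 119089769234046/2902421588905
APPEND 10: p_10 = 10·119089769234046 + 5405730539753 = 1196303422880213, q_10 = 10·2902421588905 + 131746909271 = 29155962798321 → 1196303422880213/29155962798321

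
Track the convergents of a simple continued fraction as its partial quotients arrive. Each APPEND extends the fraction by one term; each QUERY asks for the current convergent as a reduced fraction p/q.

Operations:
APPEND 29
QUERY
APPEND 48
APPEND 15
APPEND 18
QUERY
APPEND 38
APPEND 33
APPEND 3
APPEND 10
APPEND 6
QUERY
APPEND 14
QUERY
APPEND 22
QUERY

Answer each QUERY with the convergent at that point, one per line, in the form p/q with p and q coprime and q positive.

APPEND 29: p_0 = 29·1 + 0 = 29, q_0 = 29·0 + 1 = 1 → 29/1
APPEND 48: p_1 = 48·29 + 1 = 1393, q_1 = 48·1 + 0 = 48 → 1393/48
APPEND 15: p_2 = 15·1393 + 29 = 20924, q_2 = 15·48 + 1 = 721 → 20924/721
APPEND 18: p_3 = 18·20924 + 1393 = 378025, q_3 = 18·721 + 48 = 13026 → 378025/13026
APPEND 38: p_4 = 38·378025 + 20924 = 14385874, q_4 = 38·13026 + 721 = 495709 → 14385874/495709
APPEND 33: p_5 = 33·14385874 + 378025 = 475111867, q_5 = 33·495709 + 13026 = 16371423 → 475111867/16371423
APPEND 3: p_6 = 3·475111867 + 14385874 = 1439721475, q_6 = 3·16371423 + 495709 = 49609978 → 1439721475/49609978
APPEND 10: p_7 = 10·1439721475 + 475111867 = 14872326617, q_7 = 10·49609978 + 16371423 = 512471203 → 14872326617/512471203
APPEND 6: p_8 = 6·14872326617 + 1439721475 = 90673681177, q_8 = 6·512471203 + 49609978 = 3124437196 → 90673681177/3124437196
APPEND 14: p_9 = 14·90673681177 + 14872326617 = 1284303863095, q_9 = 14·3124437196 + 512471203 = 44254591947 → 1284303863095/44254591947
APPEND 22: p_10 = 22·1284303863095 + 90673681177 = 28345358669267, q_10 = 22·44254591947 + 3124437196 = 976725460030 → 28345358669267/976725460030

29/1
378025/13026
90673681177/3124437196
1284303863095/44254591947
28345358669267/976725460030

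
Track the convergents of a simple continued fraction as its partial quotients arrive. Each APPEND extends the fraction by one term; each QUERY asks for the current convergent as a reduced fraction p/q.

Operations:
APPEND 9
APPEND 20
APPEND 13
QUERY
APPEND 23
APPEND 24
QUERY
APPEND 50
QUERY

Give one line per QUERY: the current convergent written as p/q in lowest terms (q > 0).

2362/261
1310530/144813
65581007/7246673

APPEND 9: p_0 = 9·1 + 0 = 9, q_0 = 9·0 + 1 = 1 → 9/1
APPEND 20: p_1 = 20·9 + 1 = 181, q_1 = 20·1 + 0 = 20 → 181/20
APPEND 13: p_2 = 13·181 + 9 = 2362, q_2 = 13·20 + 1 = 261 → 2362/261
APPEND 23: p_3 = 23·2362 + 181 = 54507, q_3 = 23·261 + 20 = 6023 → 54507/6023
APPEND 24: p_4 = 24·54507 + 2362 = 1310530, q_4 = 24·6023 + 261 = 144813 → 1310530/144813
APPEND 50: p_5 = 50·1310530 + 54507 = 65581007, q_5 = 50·144813 + 6023 = 7246673 → 65581007/7246673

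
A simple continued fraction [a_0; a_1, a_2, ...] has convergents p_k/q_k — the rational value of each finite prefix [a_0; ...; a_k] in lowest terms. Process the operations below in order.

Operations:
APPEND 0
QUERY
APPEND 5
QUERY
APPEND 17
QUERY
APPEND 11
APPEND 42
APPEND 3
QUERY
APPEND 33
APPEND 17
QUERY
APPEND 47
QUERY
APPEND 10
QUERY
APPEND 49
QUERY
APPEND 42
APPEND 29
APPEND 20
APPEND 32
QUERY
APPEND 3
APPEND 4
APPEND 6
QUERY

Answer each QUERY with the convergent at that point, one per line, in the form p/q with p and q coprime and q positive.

0/1
1/5
17/86
23927/121035
13581495/68702146
639127769/3233035045
6404859185/32399052596
314477227834/1590786612249
246267824084795867/1245748572257764143
20139790852902176052/101877359715226479433

APPEND 0: p_0 = 0·1 + 0 = 0, q_0 = 0·0 + 1 = 1 → 0/1
APPEND 5: p_1 = 5·0 + 1 = 1, q_1 = 5·1 + 0 = 5 → 1/5
APPEND 17: p_2 = 17·1 + 0 = 17, q_2 = 17·5 + 1 = 86 → 17/86
APPEND 11: p_3 = 11·17 + 1 = 188, q_3 = 11·86 + 5 = 951 → 188/951
APPEND 42: p_4 = 42·188 + 17 = 7913, q_4 = 42·951 + 86 = 40028 → 7913/40028
APPEND 3: p_5 = 3·7913 + 188 = 23927, q_5 = 3·40028 + 951 = 121035 → 23927/121035
APPEND 33: p_6 = 33·23927 + 7913 = 797504, q_6 = 33·121035 + 40028 = 4034183 → 797504/4034183
APPEND 17: p_7 = 17·797504 + 23927 = 13581495, q_7 = 17·4034183 + 121035 = 68702146 → 13581495/68702146
APPEND 47: p_8 = 47·13581495 + 797504 = 639127769, q_8 = 47·68702146 + 4034183 = 3233035045 → 639127769/3233035045
APPEND 10: p_9 = 10·639127769 + 13581495 = 6404859185, q_9 = 10·3233035045 + 68702146 = 32399052596 → 6404859185/32399052596
APPEND 49: p_10 = 49·6404859185 + 639127769 = 314477227834, q_10 = 49·32399052596 + 3233035045 = 1590786612249 → 314477227834/1590786612249
APPEND 42: p_11 = 42·314477227834 + 6404859185 = 13214448428213, q_11 = 42·1590786612249 + 32399052596 = 66845436767054 → 13214448428213/66845436767054
APPEND 29: p_12 = 29·13214448428213 + 314477227834 = 383533481646011, q_12 = 29·66845436767054 + 1590786612249 = 1940108452856815 → 383533481646011/1940108452856815
APPEND 20: p_13 = 20·383533481646011 + 13214448428213 = 7683884081348433, q_13 = 20·1940108452856815 + 66845436767054 = 38869014493903354 → 7683884081348433/38869014493903354
APPEND 32: p_14 = 32·7683884081348433 + 383533481646011 = 246267824084795867, q_14 = 32·38869014493903354 + 1940108452856815 = 1245748572257764143 → 246267824084795867/1245748572257764143
APPEND 3: p_15 = 3·246267824084795867 + 7683884081348433 = 746487356335736034, q_15 = 3·1245748572257764143 + 38869014493903354 = 3776114731267195783 → 746487356335736034/3776114731267195783
APPEND 4: p_16 = 4·746487356335736034 + 246267824084795867 = 3232217249427740003, q_16 = 4·3776114731267195783 + 1245748572257764143 = 16350207497326547275 → 3232217249427740003/16350207497326547275
APPEND 6: p_17 = 6·3232217249427740003 + 746487356335736034 = 20139790852902176052, q_17 = 6·16350207497326547275 + 3776114731267195783 = 101877359715226479433 → 20139790852902176052/101877359715226479433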